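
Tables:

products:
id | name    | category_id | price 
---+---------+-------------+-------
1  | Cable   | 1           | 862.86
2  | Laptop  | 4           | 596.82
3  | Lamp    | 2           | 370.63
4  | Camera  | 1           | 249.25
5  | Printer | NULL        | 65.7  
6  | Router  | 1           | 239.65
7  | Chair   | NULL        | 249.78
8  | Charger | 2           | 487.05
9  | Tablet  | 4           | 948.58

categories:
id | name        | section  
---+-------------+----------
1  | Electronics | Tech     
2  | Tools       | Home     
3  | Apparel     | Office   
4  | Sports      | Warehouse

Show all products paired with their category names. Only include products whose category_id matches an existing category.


INNER JOIN keeps only products rows whose category_id matches an id in categories. Walk through each product:
  - product 1 (Cable): category_id=1 -> matches Electronics
  - product 2 (Laptop): category_id=4 -> matches Sports
  - product 3 (Lamp): category_id=2 -> matches Tools
  - product 4 (Camera): category_id=1 -> matches Electronics
  - product 5 (Printer): category_id=NULL, no match -> dropped
  - product 6 (Router): category_id=1 -> matches Electronics
  - product 7 (Chair): category_id=NULL, no match -> dropped
  - product 8 (Charger): category_id=2 -> matches Tools
  - product 9 (Tablet): category_id=4 -> matches Sports
So 2 of 9 rows are dropped.

SQL:
SELECT a.name, b.name AS category
FROM products a
INNER JOIN categories b ON a.category_id = b.id

Result:
name    | category   
--------+------------
Cable   | Electronics
Laptop  | Sports     
Lamp    | Tools      
Camera  | Electronics
Router  | Electronics
Charger | Tools      
Tablet  | Sports     


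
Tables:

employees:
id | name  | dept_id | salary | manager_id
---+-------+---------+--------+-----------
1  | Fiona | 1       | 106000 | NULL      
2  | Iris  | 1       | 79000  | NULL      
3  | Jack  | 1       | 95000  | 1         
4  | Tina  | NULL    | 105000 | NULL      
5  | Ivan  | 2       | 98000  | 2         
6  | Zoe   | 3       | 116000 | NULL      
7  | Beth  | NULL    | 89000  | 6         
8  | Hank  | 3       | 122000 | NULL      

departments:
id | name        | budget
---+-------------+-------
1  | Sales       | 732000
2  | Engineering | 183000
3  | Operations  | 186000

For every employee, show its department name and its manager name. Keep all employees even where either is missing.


Two LEFT JOINs from the same base table employees: one to departments via dept_id, one to employees itself via manager_id. Both are LEFT so every employee is preserved.
Match against departments:
  - employee 1 (Fiona): dept_id=1 -> matches Sales
  - employee 2 (Iris): dept_id=1 -> matches Sales
  - employee 3 (Jack): dept_id=1 -> matches Sales
  - employee 4 (Tina): dept_id=NULL, no match -> kept with NULL
  - employee 5 (Ivan): dept_id=2 -> matches Engineering
  - employee 6 (Zoe): dept_id=3 -> matches Operations
  - employee 7 (Beth): dept_id=NULL, no match -> kept with NULL
  - employee 8 (Hank): dept_id=3 -> matches Operations
Match against employees (self):
  - employee 1 (Fiona): manager_id=NULL -> NULL
  - employee 2 (Iris): manager_id=NULL -> NULL
  - employee 3 (Jack): manager_id=1 -> Fiona
  - employee 4 (Tina): manager_id=NULL -> NULL
  - employee 5 (Ivan): manager_id=2 -> Iris
  - employee 6 (Zoe): manager_id=NULL -> NULL
  - employee 7 (Beth): manager_id=6 -> Zoe
  - employee 8 (Hank): manager_id=NULL -> NULL

SQL:
SELECT a.name, b.name AS department, c.name AS manager
FROM employees a
LEFT JOIN departments b ON a.dept_id = b.id
LEFT JOIN employees c ON a.manager_id = c.id

Result:
name  | department  | manager
------+-------------+--------
Fiona | Sales       | NULL   
Iris  | Sales       | NULL   
Jack  | Sales       | Fiona  
Tina  | NULL        | NULL   
Ivan  | Engineering | Iris   
Zoe   | Operations  | NULL   
Beth  | NULL        | Zoe    
Hank  | Operations  | NULL   


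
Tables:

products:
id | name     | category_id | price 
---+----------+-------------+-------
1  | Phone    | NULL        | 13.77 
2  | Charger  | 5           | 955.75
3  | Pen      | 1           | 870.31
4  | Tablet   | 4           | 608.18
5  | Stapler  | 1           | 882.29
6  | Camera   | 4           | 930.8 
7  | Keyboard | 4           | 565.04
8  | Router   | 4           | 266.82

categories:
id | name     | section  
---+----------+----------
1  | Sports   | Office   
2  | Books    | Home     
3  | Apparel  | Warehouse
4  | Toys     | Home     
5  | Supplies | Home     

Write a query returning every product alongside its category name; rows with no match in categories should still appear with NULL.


LEFT JOIN keeps every row from products (the left table); where category_id has no match in categories, the category columns become NULL. Walk through each product:
  - product 1 (Phone): category_id=NULL, no match -> kept with NULL
  - product 2 (Charger): category_id=5 -> matches Supplies
  - product 3 (Pen): category_id=1 -> matches Sports
  - product 4 (Tablet): category_id=4 -> matches Toys
  - product 5 (Stapler): category_id=1 -> matches Sports
  - product 6 (Camera): category_id=4 -> matches Toys
  - product 7 (Keyboard): category_id=4 -> matches Toys
  - product 8 (Router): category_id=4 -> matches Toys
All 8 rows appear; 1 has NULL category.

SQL:
SELECT a.name, b.name AS category
FROM products a
LEFT JOIN categories b ON a.category_id = b.id

Result:
name     | category
---------+---------
Phone    | NULL    
Charger  | Supplies
Pen      | Sports  
Tablet   | Toys    
Stapler  | Sports  
Camera   | Toys    
Keyboard | Toys    
Router   | Toys    


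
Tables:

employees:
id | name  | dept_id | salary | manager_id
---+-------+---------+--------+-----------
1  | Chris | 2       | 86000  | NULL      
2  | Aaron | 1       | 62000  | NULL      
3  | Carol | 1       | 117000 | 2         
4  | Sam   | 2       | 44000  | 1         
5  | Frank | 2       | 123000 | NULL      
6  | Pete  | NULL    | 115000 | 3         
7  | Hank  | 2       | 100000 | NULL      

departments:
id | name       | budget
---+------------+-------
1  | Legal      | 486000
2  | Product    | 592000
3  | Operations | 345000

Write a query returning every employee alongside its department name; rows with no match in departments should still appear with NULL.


LEFT JOIN keeps every row from employees (the left table); where dept_id has no match in departments, the department columns become NULL. Walk through each employee:
  - employee 1 (Chris): dept_id=2 -> matches Product
  - employee 2 (Aaron): dept_id=1 -> matches Legal
  - employee 3 (Carol): dept_id=1 -> matches Legal
  - employee 4 (Sam): dept_id=2 -> matches Product
  - employee 5 (Frank): dept_id=2 -> matches Product
  - employee 6 (Pete): dept_id=NULL, no match -> kept with NULL
  - employee 7 (Hank): dept_id=2 -> matches Product
All 7 rows appear; 1 has NULL department.

SQL:
SELECT a.name, b.name AS department
FROM employees a
LEFT JOIN departments b ON a.dept_id = b.id

Result:
name  | department
------+-----------
Chris | Product   
Aaron | Legal     
Carol | Legal     
Sam   | Product   
Frank | Product   
Pete  | NULL      
Hank  | Product   


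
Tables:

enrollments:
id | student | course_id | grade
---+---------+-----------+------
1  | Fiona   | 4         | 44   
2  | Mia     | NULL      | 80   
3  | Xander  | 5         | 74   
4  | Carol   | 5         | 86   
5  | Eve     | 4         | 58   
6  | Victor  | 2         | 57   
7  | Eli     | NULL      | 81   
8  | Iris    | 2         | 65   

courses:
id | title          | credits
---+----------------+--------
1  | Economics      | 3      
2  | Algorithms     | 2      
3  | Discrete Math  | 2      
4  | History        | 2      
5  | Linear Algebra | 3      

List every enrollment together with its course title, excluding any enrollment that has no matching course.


INNER JOIN keeps only enrollments rows whose course_id matches an id in courses. Walk through each enrollment:
  - enrollment 1 (Fiona): course_id=4 -> matches History
  - enrollment 2 (Mia): course_id=NULL, no match -> dropped
  - enrollment 3 (Xander): course_id=5 -> matches Linear Algebra
  - enrollment 4 (Carol): course_id=5 -> matches Linear Algebra
  - enrollment 5 (Eve): course_id=4 -> matches History
  - enrollment 6 (Victor): course_id=2 -> matches Algorithms
  - enrollment 7 (Eli): course_id=NULL, no match -> dropped
  - enrollment 8 (Iris): course_id=2 -> matches Algorithms
So 2 of 8 rows are dropped.

SQL:
SELECT a.student, b.title AS course
FROM enrollments a
INNER JOIN courses b ON a.course_id = b.id

Result:
student | course        
--------+---------------
Fiona   | History       
Xander  | Linear Algebra
Carol   | Linear Algebra
Eve     | History       
Victor  | Algorithms    
Iris    | Algorithms    


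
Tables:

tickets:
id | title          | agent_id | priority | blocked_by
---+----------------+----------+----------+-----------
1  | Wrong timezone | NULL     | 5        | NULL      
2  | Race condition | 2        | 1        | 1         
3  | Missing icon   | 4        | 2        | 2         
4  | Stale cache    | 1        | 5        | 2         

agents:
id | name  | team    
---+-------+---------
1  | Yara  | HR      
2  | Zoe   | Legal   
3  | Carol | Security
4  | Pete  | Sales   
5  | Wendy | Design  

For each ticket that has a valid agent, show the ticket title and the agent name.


INNER JOIN keeps only tickets rows whose agent_id matches an id in agents. Walk through each ticket:
  - ticket 1 (Wrong timezone): agent_id=NULL, no match -> dropped
  - ticket 2 (Race condition): agent_id=2 -> matches Zoe
  - ticket 3 (Missing icon): agent_id=4 -> matches Pete
  - ticket 4 (Stale cache): agent_id=1 -> matches Yara
So 1 of 4 rows is dropped.

SQL:
SELECT a.title, b.name AS agent
FROM tickets a
INNER JOIN agents b ON a.agent_id = b.id

Result:
title          | agent
---------------+------
Race condition | Zoe  
Missing icon   | Pete 
Stale cache    | Yara 


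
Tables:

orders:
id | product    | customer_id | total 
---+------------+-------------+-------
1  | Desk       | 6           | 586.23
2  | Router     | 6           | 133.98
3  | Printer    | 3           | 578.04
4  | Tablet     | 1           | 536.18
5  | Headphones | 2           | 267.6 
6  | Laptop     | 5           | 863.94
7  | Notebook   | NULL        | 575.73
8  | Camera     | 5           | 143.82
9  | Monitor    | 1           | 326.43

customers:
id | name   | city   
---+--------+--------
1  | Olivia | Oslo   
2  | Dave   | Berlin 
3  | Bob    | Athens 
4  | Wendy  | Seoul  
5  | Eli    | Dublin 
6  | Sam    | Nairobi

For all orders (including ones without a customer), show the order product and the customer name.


LEFT JOIN keeps every row from orders (the left table); where customer_id has no match in customers, the customer columns become NULL. Walk through each order:
  - order 1 (Desk): customer_id=6 -> matches Sam
  - order 2 (Router): customer_id=6 -> matches Sam
  - order 3 (Printer): customer_id=3 -> matches Bob
  - order 4 (Tablet): customer_id=1 -> matches Olivia
  - order 5 (Headphones): customer_id=2 -> matches Dave
  - order 6 (Laptop): customer_id=5 -> matches Eli
  - order 7 (Notebook): customer_id=NULL, no match -> kept with NULL
  - order 8 (Camera): customer_id=5 -> matches Eli
  - order 9 (Monitor): customer_id=1 -> matches Olivia
All 9 rows appear; 1 has NULL customer.

SQL:
SELECT a.product, b.name AS customer
FROM orders a
LEFT JOIN customers b ON a.customer_id = b.id

Result:
product    | customer
-----------+---------
Desk       | Sam     
Router     | Sam     
Printer    | Bob     
Tablet     | Olivia  
Headphones | Dave    
Laptop     | Eli     
Notebook   | NULL    
Camera     | Eli     
Monitor    | Olivia  


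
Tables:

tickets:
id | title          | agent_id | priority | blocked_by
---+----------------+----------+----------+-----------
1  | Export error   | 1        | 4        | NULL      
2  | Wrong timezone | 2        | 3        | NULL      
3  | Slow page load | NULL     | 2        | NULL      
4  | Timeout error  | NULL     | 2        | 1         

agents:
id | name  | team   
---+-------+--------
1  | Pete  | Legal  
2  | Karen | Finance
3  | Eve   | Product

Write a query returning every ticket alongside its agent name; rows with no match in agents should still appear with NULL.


LEFT JOIN keeps every row from tickets (the left table); where agent_id has no match in agents, the agent columns become NULL. Walk through each ticket:
  - ticket 1 (Export error): agent_id=1 -> matches Pete
  - ticket 2 (Wrong timezone): agent_id=2 -> matches Karen
  - ticket 3 (Slow page load): agent_id=NULL, no match -> kept with NULL
  - ticket 4 (Timeout error): agent_id=NULL, no match -> kept with NULL
All 4 rows appear; 2 have NULL agent.

SQL:
SELECT a.title, b.name AS agent
FROM tickets a
LEFT JOIN agents b ON a.agent_id = b.id

Result:
title          | agent
---------------+------
Export error   | Pete 
Wrong timezone | Karen
Slow page load | NULL 
Timeout error  | NULL 


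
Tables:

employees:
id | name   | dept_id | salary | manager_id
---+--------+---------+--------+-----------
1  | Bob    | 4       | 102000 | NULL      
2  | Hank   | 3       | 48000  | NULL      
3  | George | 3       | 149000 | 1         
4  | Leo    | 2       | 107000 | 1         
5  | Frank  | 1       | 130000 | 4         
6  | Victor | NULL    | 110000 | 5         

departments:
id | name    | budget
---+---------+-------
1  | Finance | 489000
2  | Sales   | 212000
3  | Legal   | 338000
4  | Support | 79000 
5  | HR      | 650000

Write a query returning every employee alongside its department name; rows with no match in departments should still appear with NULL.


LEFT JOIN keeps every row from employees (the left table); where dept_id has no match in departments, the department columns become NULL. Walk through each employee:
  - employee 1 (Bob): dept_id=4 -> matches Support
  - employee 2 (Hank): dept_id=3 -> matches Legal
  - employee 3 (George): dept_id=3 -> matches Legal
  - employee 4 (Leo): dept_id=2 -> matches Sales
  - employee 5 (Frank): dept_id=1 -> matches Finance
  - employee 6 (Victor): dept_id=NULL, no match -> kept with NULL
All 6 rows appear; 1 has NULL department.

SQL:
SELECT a.name, b.name AS department
FROM employees a
LEFT JOIN departments b ON a.dept_id = b.id

Result:
name   | department
-------+-----------
Bob    | Support   
Hank   | Legal     
George | Legal     
Leo    | Sales     
Frank  | Finance   
Victor | NULL      


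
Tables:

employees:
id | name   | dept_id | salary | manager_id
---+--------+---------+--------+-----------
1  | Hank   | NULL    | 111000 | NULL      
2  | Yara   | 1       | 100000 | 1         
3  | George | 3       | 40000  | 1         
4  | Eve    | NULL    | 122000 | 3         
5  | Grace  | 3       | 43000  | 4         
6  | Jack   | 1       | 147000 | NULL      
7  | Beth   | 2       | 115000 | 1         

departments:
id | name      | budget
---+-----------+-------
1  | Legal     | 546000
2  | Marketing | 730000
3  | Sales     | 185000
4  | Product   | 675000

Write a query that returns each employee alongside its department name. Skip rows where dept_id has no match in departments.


INNER JOIN keeps only employees rows whose dept_id matches an id in departments. Walk through each employee:
  - employee 1 (Hank): dept_id=NULL, no match -> dropped
  - employee 2 (Yara): dept_id=1 -> matches Legal
  - employee 3 (George): dept_id=3 -> matches Sales
  - employee 4 (Eve): dept_id=NULL, no match -> dropped
  - employee 5 (Grace): dept_id=3 -> matches Sales
  - employee 6 (Jack): dept_id=1 -> matches Legal
  - employee 7 (Beth): dept_id=2 -> matches Marketing
So 2 of 7 rows are dropped.

SQL:
SELECT a.name, b.name AS department
FROM employees a
INNER JOIN departments b ON a.dept_id = b.id

Result:
name   | department
-------+-----------
Yara   | Legal     
George | Sales     
Grace  | Sales     
Jack   | Legal     
Beth   | Marketing 


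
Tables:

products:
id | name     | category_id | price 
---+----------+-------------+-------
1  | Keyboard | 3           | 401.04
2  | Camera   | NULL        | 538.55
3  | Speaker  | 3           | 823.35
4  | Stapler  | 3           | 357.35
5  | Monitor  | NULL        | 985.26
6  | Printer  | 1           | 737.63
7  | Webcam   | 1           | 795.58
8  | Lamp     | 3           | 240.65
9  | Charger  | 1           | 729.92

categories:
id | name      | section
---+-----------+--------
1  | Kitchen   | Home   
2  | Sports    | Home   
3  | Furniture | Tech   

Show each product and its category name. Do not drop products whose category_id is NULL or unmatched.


LEFT JOIN keeps every row from products (the left table); where category_id has no match in categories, the category columns become NULL. Walk through each product:
  - product 1 (Keyboard): category_id=3 -> matches Furniture
  - product 2 (Camera): category_id=NULL, no match -> kept with NULL
  - product 3 (Speaker): category_id=3 -> matches Furniture
  - product 4 (Stapler): category_id=3 -> matches Furniture
  - product 5 (Monitor): category_id=NULL, no match -> kept with NULL
  - product 6 (Printer): category_id=1 -> matches Kitchen
  - product 7 (Webcam): category_id=1 -> matches Kitchen
  - product 8 (Lamp): category_id=3 -> matches Furniture
  - product 9 (Charger): category_id=1 -> matches Kitchen
All 9 rows appear; 2 have NULL category.

SQL:
SELECT a.name, b.name AS category
FROM products a
LEFT JOIN categories b ON a.category_id = b.id

Result:
name     | category 
---------+----------
Keyboard | Furniture
Camera   | NULL     
Speaker  | Furniture
Stapler  | Furniture
Monitor  | NULL     
Printer  | Kitchen  
Webcam   | Kitchen  
Lamp     | Furniture
Charger  | Kitchen  


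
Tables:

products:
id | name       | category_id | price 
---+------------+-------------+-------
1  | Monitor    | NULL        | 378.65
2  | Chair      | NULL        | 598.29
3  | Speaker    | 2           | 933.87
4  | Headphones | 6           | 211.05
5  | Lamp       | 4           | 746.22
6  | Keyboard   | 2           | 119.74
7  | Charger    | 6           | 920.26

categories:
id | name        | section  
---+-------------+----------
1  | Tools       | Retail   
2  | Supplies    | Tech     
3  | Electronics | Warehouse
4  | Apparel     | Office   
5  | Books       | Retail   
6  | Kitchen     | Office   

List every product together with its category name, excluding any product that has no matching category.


INNER JOIN keeps only products rows whose category_id matches an id in categories. Walk through each product:
  - product 1 (Monitor): category_id=NULL, no match -> dropped
  - product 2 (Chair): category_id=NULL, no match -> dropped
  - product 3 (Speaker): category_id=2 -> matches Supplies
  - product 4 (Headphones): category_id=6 -> matches Kitchen
  - product 5 (Lamp): category_id=4 -> matches Apparel
  - product 6 (Keyboard): category_id=2 -> matches Supplies
  - product 7 (Charger): category_id=6 -> matches Kitchen
So 2 of 7 rows are dropped.

SQL:
SELECT a.name, b.name AS category
FROM products a
INNER JOIN categories b ON a.category_id = b.id

Result:
name       | category
-----------+---------
Speaker    | Supplies
Headphones | Kitchen 
Lamp       | Apparel 
Keyboard   | Supplies
Charger    | Kitchen 


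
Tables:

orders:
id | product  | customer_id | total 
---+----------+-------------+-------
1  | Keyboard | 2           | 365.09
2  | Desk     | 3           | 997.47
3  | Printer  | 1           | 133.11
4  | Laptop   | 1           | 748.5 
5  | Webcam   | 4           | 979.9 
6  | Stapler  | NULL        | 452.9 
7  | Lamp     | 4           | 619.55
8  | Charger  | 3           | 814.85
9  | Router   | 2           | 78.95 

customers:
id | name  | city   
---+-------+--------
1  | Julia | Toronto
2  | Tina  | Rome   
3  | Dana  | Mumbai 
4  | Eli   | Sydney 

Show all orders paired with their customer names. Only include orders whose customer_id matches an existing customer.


INNER JOIN keeps only orders rows whose customer_id matches an id in customers. Walk through each order:
  - order 1 (Keyboard): customer_id=2 -> matches Tina
  - order 2 (Desk): customer_id=3 -> matches Dana
  - order 3 (Printer): customer_id=1 -> matches Julia
  - order 4 (Laptop): customer_id=1 -> matches Julia
  - order 5 (Webcam): customer_id=4 -> matches Eli
  - order 6 (Stapler): customer_id=NULL, no match -> dropped
  - order 7 (Lamp): customer_id=4 -> matches Eli
  - order 8 (Charger): customer_id=3 -> matches Dana
  - order 9 (Router): customer_id=2 -> matches Tina
So 1 of 9 rows is dropped.

SQL:
SELECT a.product, b.name AS customer
FROM orders a
INNER JOIN customers b ON a.customer_id = b.id

Result:
product  | customer
---------+---------
Keyboard | Tina    
Desk     | Dana    
Printer  | Julia   
Laptop   | Julia   
Webcam   | Eli     
Lamp     | Eli     
Charger  | Dana    
Router   | Tina    


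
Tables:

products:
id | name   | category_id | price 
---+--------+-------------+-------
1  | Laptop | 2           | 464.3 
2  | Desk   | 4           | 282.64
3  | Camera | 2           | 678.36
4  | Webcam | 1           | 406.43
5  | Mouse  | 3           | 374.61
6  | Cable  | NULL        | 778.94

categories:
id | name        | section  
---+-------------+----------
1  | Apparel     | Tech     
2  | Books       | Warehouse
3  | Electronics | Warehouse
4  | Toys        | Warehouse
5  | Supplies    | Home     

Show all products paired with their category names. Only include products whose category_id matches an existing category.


INNER JOIN keeps only products rows whose category_id matches an id in categories. Walk through each product:
  - product 1 (Laptop): category_id=2 -> matches Books
  - product 2 (Desk): category_id=4 -> matches Toys
  - product 3 (Camera): category_id=2 -> matches Books
  - product 4 (Webcam): category_id=1 -> matches Apparel
  - product 5 (Mouse): category_id=3 -> matches Electronics
  - product 6 (Cable): category_id=NULL, no match -> dropped
So 1 of 6 rows is dropped.

SQL:
SELECT a.name, b.name AS category
FROM products a
INNER JOIN categories b ON a.category_id = b.id

Result:
name   | category   
-------+------------
Laptop | Books      
Desk   | Toys       
Camera | Books      
Webcam | Apparel    
Mouse  | Electronics


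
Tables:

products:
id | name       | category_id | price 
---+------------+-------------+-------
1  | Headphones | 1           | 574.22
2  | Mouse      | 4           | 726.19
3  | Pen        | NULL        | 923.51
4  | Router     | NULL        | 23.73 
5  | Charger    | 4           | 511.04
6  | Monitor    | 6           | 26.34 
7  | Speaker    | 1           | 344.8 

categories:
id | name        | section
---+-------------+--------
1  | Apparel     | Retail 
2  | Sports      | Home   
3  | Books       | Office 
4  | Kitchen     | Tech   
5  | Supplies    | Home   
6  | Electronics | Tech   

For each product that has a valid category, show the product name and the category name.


INNER JOIN keeps only products rows whose category_id matches an id in categories. Walk through each product:
  - product 1 (Headphones): category_id=1 -> matches Apparel
  - product 2 (Mouse): category_id=4 -> matches Kitchen
  - product 3 (Pen): category_id=NULL, no match -> dropped
  - product 4 (Router): category_id=NULL, no match -> dropped
  - product 5 (Charger): category_id=4 -> matches Kitchen
  - product 6 (Monitor): category_id=6 -> matches Electronics
  - product 7 (Speaker): category_id=1 -> matches Apparel
So 2 of 7 rows are dropped.

SQL:
SELECT a.name, b.name AS category
FROM products a
INNER JOIN categories b ON a.category_id = b.id

Result:
name       | category   
-----------+------------
Headphones | Apparel    
Mouse      | Kitchen    
Charger    | Kitchen    
Monitor    | Electronics
Speaker    | Apparel    


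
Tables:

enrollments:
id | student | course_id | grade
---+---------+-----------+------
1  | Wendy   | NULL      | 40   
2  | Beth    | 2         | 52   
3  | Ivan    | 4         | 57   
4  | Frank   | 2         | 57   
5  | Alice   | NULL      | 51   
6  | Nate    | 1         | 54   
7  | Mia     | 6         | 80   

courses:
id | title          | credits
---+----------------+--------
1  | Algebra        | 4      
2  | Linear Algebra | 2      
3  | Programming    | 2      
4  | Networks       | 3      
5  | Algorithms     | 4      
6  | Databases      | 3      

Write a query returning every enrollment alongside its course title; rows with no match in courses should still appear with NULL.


LEFT JOIN keeps every row from enrollments (the left table); where course_id has no match in courses, the course columns become NULL. Walk through each enrollment:
  - enrollment 1 (Wendy): course_id=NULL, no match -> kept with NULL
  - enrollment 2 (Beth): course_id=2 -> matches Linear Algebra
  - enrollment 3 (Ivan): course_id=4 -> matches Networks
  - enrollment 4 (Frank): course_id=2 -> matches Linear Algebra
  - enrollment 5 (Alice): course_id=NULL, no match -> kept with NULL
  - enrollment 6 (Nate): course_id=1 -> matches Algebra
  - enrollment 7 (Mia): course_id=6 -> matches Databases
All 7 rows appear; 2 have NULL course.

SQL:
SELECT a.student, b.title AS course
FROM enrollments a
LEFT JOIN courses b ON a.course_id = b.id

Result:
student | course        
--------+---------------
Wendy   | NULL          
Beth    | Linear Algebra
Ivan    | Networks      
Frank   | Linear Algebra
Alice   | NULL          
Nate    | Algebra       
Mia     | Databases     


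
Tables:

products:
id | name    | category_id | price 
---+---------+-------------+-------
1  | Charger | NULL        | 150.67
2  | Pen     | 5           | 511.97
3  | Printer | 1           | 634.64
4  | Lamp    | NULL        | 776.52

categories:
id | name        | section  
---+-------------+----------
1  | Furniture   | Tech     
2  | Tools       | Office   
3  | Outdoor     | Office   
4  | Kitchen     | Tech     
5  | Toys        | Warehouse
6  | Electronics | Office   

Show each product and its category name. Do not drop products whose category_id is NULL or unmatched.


LEFT JOIN keeps every row from products (the left table); where category_id has no match in categories, the category columns become NULL. Walk through each product:
  - product 1 (Charger): category_id=NULL, no match -> kept with NULL
  - product 2 (Pen): category_id=5 -> matches Toys
  - product 3 (Printer): category_id=1 -> matches Furniture
  - product 4 (Lamp): category_id=NULL, no match -> kept with NULL
All 4 rows appear; 2 have NULL category.

SQL:
SELECT a.name, b.name AS category
FROM products a
LEFT JOIN categories b ON a.category_id = b.id

Result:
name    | category 
--------+----------
Charger | NULL     
Pen     | Toys     
Printer | Furniture
Lamp    | NULL     


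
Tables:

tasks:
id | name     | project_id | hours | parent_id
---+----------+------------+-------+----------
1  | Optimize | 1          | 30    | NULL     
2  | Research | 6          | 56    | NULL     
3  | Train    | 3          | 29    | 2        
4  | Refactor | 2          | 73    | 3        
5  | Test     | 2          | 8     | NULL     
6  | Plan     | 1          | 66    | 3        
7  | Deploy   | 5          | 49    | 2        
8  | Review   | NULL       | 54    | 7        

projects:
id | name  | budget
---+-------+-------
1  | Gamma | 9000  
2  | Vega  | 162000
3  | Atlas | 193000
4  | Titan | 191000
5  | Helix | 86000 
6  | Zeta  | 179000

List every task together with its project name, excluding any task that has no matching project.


INNER JOIN keeps only tasks rows whose project_id matches an id in projects. Walk through each task:
  - task 1 (Optimize): project_id=1 -> matches Gamma
  - task 2 (Research): project_id=6 -> matches Zeta
  - task 3 (Train): project_id=3 -> matches Atlas
  - task 4 (Refactor): project_id=2 -> matches Vega
  - task 5 (Test): project_id=2 -> matches Vega
  - task 6 (Plan): project_id=1 -> matches Gamma
  - task 7 (Deploy): project_id=5 -> matches Helix
  - task 8 (Review): project_id=NULL, no match -> dropped
So 1 of 8 rows is dropped.

SQL:
SELECT a.name, b.name AS project
FROM tasks a
INNER JOIN projects b ON a.project_id = b.id

Result:
name     | project
---------+--------
Optimize | Gamma  
Research | Zeta   
Train    | Atlas  
Refactor | Vega   
Test     | Vega   
Plan     | Gamma  
Deploy   | Helix  


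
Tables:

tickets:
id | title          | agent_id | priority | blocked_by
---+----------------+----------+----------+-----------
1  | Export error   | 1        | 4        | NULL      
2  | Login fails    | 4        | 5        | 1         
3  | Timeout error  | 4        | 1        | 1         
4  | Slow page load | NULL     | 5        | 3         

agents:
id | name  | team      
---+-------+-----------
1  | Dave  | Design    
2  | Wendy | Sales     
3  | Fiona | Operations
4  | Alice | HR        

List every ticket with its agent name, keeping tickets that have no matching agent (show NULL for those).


LEFT JOIN keeps every row from tickets (the left table); where agent_id has no match in agents, the agent columns become NULL. Walk through each ticket:
  - ticket 1 (Export error): agent_id=1 -> matches Dave
  - ticket 2 (Login fails): agent_id=4 -> matches Alice
  - ticket 3 (Timeout error): agent_id=4 -> matches Alice
  - ticket 4 (Slow page load): agent_id=NULL, no match -> kept with NULL
All 4 rows appear; 1 has NULL agent.

SQL:
SELECT a.title, b.name AS agent
FROM tickets a
LEFT JOIN agents b ON a.agent_id = b.id

Result:
title          | agent
---------------+------
Export error   | Dave 
Login fails    | Alice
Timeout error  | Alice
Slow page load | NULL 


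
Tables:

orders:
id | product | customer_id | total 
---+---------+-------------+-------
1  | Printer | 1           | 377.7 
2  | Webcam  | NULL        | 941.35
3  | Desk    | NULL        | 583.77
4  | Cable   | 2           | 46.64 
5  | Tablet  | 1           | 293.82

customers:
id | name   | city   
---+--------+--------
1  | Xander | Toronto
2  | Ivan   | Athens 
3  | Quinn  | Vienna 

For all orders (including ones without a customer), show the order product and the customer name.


LEFT JOIN keeps every row from orders (the left table); where customer_id has no match in customers, the customer columns become NULL. Walk through each order:
  - order 1 (Printer): customer_id=1 -> matches Xander
  - order 2 (Webcam): customer_id=NULL, no match -> kept with NULL
  - order 3 (Desk): customer_id=NULL, no match -> kept with NULL
  - order 4 (Cable): customer_id=2 -> matches Ivan
  - order 5 (Tablet): customer_id=1 -> matches Xander
All 5 rows appear; 2 have NULL customer.

SQL:
SELECT a.product, b.name AS customer
FROM orders a
LEFT JOIN customers b ON a.customer_id = b.id

Result:
product | customer
--------+---------
Printer | Xander  
Webcam  | NULL    
Desk    | NULL    
Cable   | Ivan    
Tablet  | Xander  


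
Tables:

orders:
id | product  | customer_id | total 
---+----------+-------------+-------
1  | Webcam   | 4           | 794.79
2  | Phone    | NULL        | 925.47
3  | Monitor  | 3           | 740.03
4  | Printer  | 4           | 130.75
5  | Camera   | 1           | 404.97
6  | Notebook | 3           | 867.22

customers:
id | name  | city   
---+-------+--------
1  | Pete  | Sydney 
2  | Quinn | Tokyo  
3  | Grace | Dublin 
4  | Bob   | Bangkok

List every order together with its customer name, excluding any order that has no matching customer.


INNER JOIN keeps only orders rows whose customer_id matches an id in customers. Walk through each order:
  - order 1 (Webcam): customer_id=4 -> matches Bob
  - order 2 (Phone): customer_id=NULL, no match -> dropped
  - order 3 (Monitor): customer_id=3 -> matches Grace
  - order 4 (Printer): customer_id=4 -> matches Bob
  - order 5 (Camera): customer_id=1 -> matches Pete
  - order 6 (Notebook): customer_id=3 -> matches Grace
So 1 of 6 rows is dropped.

SQL:
SELECT a.product, b.name AS customer
FROM orders a
INNER JOIN customers b ON a.customer_id = b.id

Result:
product  | customer
---------+---------
Webcam   | Bob     
Monitor  | Grace   
Printer  | Bob     
Camera   | Pete    
Notebook | Grace   


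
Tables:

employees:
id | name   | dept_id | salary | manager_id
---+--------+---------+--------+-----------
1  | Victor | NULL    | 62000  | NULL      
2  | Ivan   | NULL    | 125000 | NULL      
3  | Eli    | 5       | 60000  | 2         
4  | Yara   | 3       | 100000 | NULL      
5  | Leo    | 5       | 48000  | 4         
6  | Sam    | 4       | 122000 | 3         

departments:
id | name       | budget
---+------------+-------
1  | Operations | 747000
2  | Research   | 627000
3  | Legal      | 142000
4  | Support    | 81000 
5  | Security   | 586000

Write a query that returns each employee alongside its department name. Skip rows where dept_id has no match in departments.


INNER JOIN keeps only employees rows whose dept_id matches an id in departments. Walk through each employee:
  - employee 1 (Victor): dept_id=NULL, no match -> dropped
  - employee 2 (Ivan): dept_id=NULL, no match -> dropped
  - employee 3 (Eli): dept_id=5 -> matches Security
  - employee 4 (Yara): dept_id=3 -> matches Legal
  - employee 5 (Leo): dept_id=5 -> matches Security
  - employee 6 (Sam): dept_id=4 -> matches Support
So 2 of 6 rows are dropped.

SQL:
SELECT a.name, b.name AS department
FROM employees a
INNER JOIN departments b ON a.dept_id = b.id

Result:
name | department
-----+-----------
Eli  | Security  
Yara | Legal     
Leo  | Security  
Sam  | Support   


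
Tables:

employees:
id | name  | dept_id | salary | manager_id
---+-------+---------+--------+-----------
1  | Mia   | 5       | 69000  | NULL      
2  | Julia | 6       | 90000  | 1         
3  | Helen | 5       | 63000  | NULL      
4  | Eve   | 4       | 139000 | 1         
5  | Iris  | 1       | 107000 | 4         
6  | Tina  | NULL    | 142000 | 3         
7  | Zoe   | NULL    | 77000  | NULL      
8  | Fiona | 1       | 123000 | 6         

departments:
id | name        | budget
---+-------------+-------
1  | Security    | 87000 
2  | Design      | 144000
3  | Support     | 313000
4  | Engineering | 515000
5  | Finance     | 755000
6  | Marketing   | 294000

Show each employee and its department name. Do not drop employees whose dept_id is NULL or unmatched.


LEFT JOIN keeps every row from employees (the left table); where dept_id has no match in departments, the department columns become NULL. Walk through each employee:
  - employee 1 (Mia): dept_id=5 -> matches Finance
  - employee 2 (Julia): dept_id=6 -> matches Marketing
  - employee 3 (Helen): dept_id=5 -> matches Finance
  - employee 4 (Eve): dept_id=4 -> matches Engineering
  - employee 5 (Iris): dept_id=1 -> matches Security
  - employee 6 (Tina): dept_id=NULL, no match -> kept with NULL
  - employee 7 (Zoe): dept_id=NULL, no match -> kept with NULL
  - employee 8 (Fiona): dept_id=1 -> matches Security
All 8 rows appear; 2 have NULL department.

SQL:
SELECT a.name, b.name AS department
FROM employees a
LEFT JOIN departments b ON a.dept_id = b.id

Result:
name  | department 
------+------------
Mia   | Finance    
Julia | Marketing  
Helen | Finance    
Eve   | Engineering
Iris  | Security   
Tina  | NULL       
Zoe   | NULL       
Fiona | Security   


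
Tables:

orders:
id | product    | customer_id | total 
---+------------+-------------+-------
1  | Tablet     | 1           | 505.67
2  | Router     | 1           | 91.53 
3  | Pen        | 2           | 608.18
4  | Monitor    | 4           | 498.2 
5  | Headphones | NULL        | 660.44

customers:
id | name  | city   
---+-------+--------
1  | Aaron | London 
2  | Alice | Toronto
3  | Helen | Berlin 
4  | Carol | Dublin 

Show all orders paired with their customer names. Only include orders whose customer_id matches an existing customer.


INNER JOIN keeps only orders rows whose customer_id matches an id in customers. Walk through each order:
  - order 1 (Tablet): customer_id=1 -> matches Aaron
  - order 2 (Router): customer_id=1 -> matches Aaron
  - order 3 (Pen): customer_id=2 -> matches Alice
  - order 4 (Monitor): customer_id=4 -> matches Carol
  - order 5 (Headphones): customer_id=NULL, no match -> dropped
So 1 of 5 rows is dropped.

SQL:
SELECT a.product, b.name AS customer
FROM orders a
INNER JOIN customers b ON a.customer_id = b.id

Result:
product | customer
--------+---------
Tablet  | Aaron   
Router  | Aaron   
Pen     | Alice   
Monitor | Carol   


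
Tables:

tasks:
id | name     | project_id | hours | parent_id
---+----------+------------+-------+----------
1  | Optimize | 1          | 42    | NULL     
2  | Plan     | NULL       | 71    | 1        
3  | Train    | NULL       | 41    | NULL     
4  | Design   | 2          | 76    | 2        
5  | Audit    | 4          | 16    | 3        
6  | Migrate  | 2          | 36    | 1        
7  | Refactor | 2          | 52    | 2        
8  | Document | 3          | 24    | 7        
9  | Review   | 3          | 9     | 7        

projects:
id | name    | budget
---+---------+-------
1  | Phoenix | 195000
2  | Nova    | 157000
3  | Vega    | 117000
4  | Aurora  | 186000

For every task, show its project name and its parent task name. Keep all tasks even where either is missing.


Two LEFT JOINs from the same base table tasks: one to projects via project_id, one to tasks itself via parent_id. Both are LEFT so every task is preserved.
Match against projects:
  - task 1 (Optimize): project_id=1 -> matches Phoenix
  - task 2 (Plan): project_id=NULL, no match -> kept with NULL
  - task 3 (Train): project_id=NULL, no match -> kept with NULL
  - task 4 (Design): project_id=2 -> matches Nova
  - task 5 (Audit): project_id=4 -> matches Aurora
  - task 6 (Migrate): project_id=2 -> matches Nova
  - task 7 (Refactor): project_id=2 -> matches Nova
  - task 8 (Document): project_id=3 -> matches Vega
  - task 9 (Review): project_id=3 -> matches Vega
Match against tasks (self):
  - task 1 (Optimize): parent_id=NULL -> NULL
  - task 2 (Plan): parent_id=1 -> Optimize
  - task 3 (Train): parent_id=NULL -> NULL
  - task 4 (Design): parent_id=2 -> Plan
  - task 5 (Audit): parent_id=3 -> Train
  - task 6 (Migrate): parent_id=1 -> Optimize
  - task 7 (Refactor): parent_id=2 -> Plan
  - task 8 (Document): parent_id=7 -> Refactor
  - task 9 (Review): parent_id=7 -> Refactor

SQL:
SELECT a.name, b.name AS project, c.name AS parent
FROM tasks a
LEFT JOIN projects b ON a.project_id = b.id
LEFT JOIN tasks c ON a.parent_id = c.id

Result:
name     | project | parent  
---------+---------+---------
Optimize | Phoenix | NULL    
Plan     | NULL    | Optimize
Train    | NULL    | NULL    
Design   | Nova    | Plan    
Audit    | Aurora  | Train   
Migrate  | Nova    | Optimize
Refactor | Nova    | Plan    
Document | Vega    | Refactor
Review   | Vega    | Refactor


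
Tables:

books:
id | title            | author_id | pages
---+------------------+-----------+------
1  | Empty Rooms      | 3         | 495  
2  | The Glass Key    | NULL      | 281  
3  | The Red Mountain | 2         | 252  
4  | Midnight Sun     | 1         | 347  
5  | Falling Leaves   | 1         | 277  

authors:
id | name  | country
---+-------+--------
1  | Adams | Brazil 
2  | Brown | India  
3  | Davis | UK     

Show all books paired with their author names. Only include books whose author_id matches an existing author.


INNER JOIN keeps only books rows whose author_id matches an id in authors. Walk through each book:
  - book 1 (Empty Rooms): author_id=3 -> matches Davis
  - book 2 (The Glass Key): author_id=NULL, no match -> dropped
  - book 3 (The Red Mountain): author_id=2 -> matches Brown
  - book 4 (Midnight Sun): author_id=1 -> matches Adams
  - book 5 (Falling Leaves): author_id=1 -> matches Adams
So 1 of 5 rows is dropped.

SQL:
SELECT a.title, b.name AS author
FROM books a
INNER JOIN authors b ON a.author_id = b.id

Result:
title            | author
-----------------+-------
Empty Rooms      | Davis 
The Red Mountain | Brown 
Midnight Sun     | Adams 
Falling Leaves   | Adams 


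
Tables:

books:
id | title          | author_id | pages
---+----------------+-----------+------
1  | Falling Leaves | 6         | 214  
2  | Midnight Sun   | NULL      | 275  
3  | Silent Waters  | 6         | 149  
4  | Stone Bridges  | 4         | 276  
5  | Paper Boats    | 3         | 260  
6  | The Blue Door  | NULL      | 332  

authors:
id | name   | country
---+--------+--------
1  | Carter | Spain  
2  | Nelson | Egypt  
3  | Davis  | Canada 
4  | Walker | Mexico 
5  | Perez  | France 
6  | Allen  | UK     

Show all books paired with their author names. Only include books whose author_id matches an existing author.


INNER JOIN keeps only books rows whose author_id matches an id in authors. Walk through each book:
  - book 1 (Falling Leaves): author_id=6 -> matches Allen
  - book 2 (Midnight Sun): author_id=NULL, no match -> dropped
  - book 3 (Silent Waters): author_id=6 -> matches Allen
  - book 4 (Stone Bridges): author_id=4 -> matches Walker
  - book 5 (Paper Boats): author_id=3 -> matches Davis
  - book 6 (The Blue Door): author_id=NULL, no match -> dropped
So 2 of 6 rows are dropped.

SQL:
SELECT a.title, b.name AS author
FROM books a
INNER JOIN authors b ON a.author_id = b.id

Result:
title          | author
---------------+-------
Falling Leaves | Allen 
Silent Waters  | Allen 
Stone Bridges  | Walker
Paper Boats    | Davis 
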